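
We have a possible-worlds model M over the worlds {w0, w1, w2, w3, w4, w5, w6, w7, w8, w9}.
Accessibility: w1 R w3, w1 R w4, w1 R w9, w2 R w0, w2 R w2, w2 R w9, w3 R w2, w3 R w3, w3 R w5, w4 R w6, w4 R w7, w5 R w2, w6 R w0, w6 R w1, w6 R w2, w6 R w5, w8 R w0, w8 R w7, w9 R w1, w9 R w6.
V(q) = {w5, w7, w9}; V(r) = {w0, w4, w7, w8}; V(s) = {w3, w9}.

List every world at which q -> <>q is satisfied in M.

Let φ = q -> <>q. Evaluate φ at each world:
  w0 (successors ∅): φ is true.
  w1 (successors {w3, w4, w9}): φ is true.
  w2 (successors {w0, w2, w9}): φ is true.
  w3 (successors {w2, w3, w5}): φ is true.
  w4 (successors {w6, w7}): φ is true.
  w5 (successors {w2}): φ is false.
  w6 (successors {w0, w1, w2, w5}): φ is true.
  w7 (successors ∅): φ is false.
  w8 (successors {w0, w7}): φ is true.
  w9 (successors {w1, w6}): φ is false.
For instance, at w6:
  At w6: q is false, <>q is true, so q -> <>q is true.
    At w6: <>q requires q at some successor in {w0, w1, w2, w5}.
      q holds at w5, so <>q is true at w6.
Satisfying worlds: {w0, w1, w2, w3, w4, w6, w8}

w0, w1, w2, w3, w4, w6, w8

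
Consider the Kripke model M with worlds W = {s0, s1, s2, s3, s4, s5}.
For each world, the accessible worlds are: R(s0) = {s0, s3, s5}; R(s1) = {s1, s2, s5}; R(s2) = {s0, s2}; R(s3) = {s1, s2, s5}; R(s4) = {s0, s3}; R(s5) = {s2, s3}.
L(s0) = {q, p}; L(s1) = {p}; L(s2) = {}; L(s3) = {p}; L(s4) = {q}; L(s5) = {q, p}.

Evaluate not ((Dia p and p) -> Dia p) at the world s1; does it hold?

No

At s1: (Dia p and p) -> Dia p is true, so not ((Dia p and p) -> Dia p) is false.
  At s1: Dia p and p is true, Dia p is true, so (Dia p and p) -> Dia p is true.
    At s1: Dia p is true, p is true, so Dia p and p is true.
      At s1: Dia p requires p at some successor in {s1, s2, s5}.
        p holds at s1, so Dia p is true at s1.
    At s1: Dia p requires p at some successor in {s1, s2, s5}.
      p holds at s1, so Dia p is true at s1.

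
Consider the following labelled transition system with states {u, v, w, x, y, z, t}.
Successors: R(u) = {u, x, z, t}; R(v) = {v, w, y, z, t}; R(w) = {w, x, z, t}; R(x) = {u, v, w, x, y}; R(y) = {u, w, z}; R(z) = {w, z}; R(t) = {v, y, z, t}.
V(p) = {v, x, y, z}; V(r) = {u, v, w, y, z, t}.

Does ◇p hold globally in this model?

Let φ = ◇p. Evaluate φ at each world:
  u (successors {u, x, z, t}): φ is true.
  v (successors {v, w, y, z, t}): φ is true.
  w (successors {w, x, z, t}): φ is true.
  x (successors {u, v, w, x, y}): φ is true.
  y (successors {u, w, z}): φ is true.
  z (successors {w, z}): φ is true.
  t (successors {v, y, z, t}): φ is true.
For instance, at u:
  At u: ◇p requires p at some successor in {u, x, z, t}.
    p holds at x, so ◇p is true at u.

Yes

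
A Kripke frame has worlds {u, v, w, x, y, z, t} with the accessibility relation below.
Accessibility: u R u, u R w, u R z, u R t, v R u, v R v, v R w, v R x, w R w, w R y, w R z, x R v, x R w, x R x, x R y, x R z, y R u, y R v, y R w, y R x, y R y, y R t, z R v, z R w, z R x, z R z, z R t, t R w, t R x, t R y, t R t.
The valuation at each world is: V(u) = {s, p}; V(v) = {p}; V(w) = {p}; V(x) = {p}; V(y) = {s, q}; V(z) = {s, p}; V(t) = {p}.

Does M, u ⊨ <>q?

At u: <>q requires q at some successor in {u, w, z, t}.
  At u: q is false.
  At w: q is false.
  At z: q is false.
  At t: q is false.
So <>q is false at u.

No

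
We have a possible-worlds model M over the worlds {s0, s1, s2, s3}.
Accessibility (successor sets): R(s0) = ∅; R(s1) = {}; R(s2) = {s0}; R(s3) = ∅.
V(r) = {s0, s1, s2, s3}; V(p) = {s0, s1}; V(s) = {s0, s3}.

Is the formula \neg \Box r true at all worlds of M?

No

Let φ = \neg \Box r. Evaluate φ at each world:
  s0 (successors ∅): φ is false.
  s1 (successors ∅): φ is false.
  s2 (successors {s0}): φ is false.
  s3 (successors ∅): φ is false.
Detail at s0 (counterexample):
  At s0: \Box r is true, so \neg \Box r is false.
    At s0: no accessible worlds, so \Box r holds vacuously.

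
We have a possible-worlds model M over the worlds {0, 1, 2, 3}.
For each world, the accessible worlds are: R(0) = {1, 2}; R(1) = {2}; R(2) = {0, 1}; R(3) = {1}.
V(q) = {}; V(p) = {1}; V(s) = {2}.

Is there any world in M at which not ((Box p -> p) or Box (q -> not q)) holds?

Let φ = not ((Box p -> p) or Box (q -> not q)). Evaluate φ at each world:
  0 (successors {1, 2}): φ is false.
  1 (successors {2}): φ is false.
  2 (successors {0, 1}): φ is false.
  3 (successors {1}): φ is false.
For instance, at 3:
  At 3: (Box p -> p) or Box (q -> not q) is true, so not ((Box p -> p) or Box (q -> not q)) is false.
    At 3: Box p -> p is false, Box (q -> not q) is true, so (Box p -> p) or Box (q -> not q) is true.
      At 3: Box p is true, p is false, so Box p -> p is false.
      At 3: Box (q -> not q) requires q -> not q at every successor {1}.
        At 1: q -> not q is true.
      So Box (q -> not q) is true at 3.

No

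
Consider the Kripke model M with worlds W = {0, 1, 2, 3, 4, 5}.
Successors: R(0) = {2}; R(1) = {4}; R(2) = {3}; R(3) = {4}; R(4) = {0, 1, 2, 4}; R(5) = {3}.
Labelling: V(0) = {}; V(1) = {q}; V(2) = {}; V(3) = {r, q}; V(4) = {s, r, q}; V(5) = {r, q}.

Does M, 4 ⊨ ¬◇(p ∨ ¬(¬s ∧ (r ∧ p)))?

Recall that ◇ψ holds at a world iff ψ holds at some accessible world.
At 4: ◇(p ∨ ¬(¬s ∧ (r ∧ p))) is true, so ¬◇(p ∨ ¬(¬s ∧ (r ∧ p))) is false.
  At 4: ◇(p ∨ ¬(¬s ∧ (r ∧ p))) requires p ∨ ¬(¬s ∧ (r ∧ p)) at some successor in {0, 1, 2, 4}.
    p ∨ ¬(¬s ∧ (r ∧ p)) holds at 0, so ◇(p ∨ ¬(¬s ∧ (r ∧ p))) is true at 4.

No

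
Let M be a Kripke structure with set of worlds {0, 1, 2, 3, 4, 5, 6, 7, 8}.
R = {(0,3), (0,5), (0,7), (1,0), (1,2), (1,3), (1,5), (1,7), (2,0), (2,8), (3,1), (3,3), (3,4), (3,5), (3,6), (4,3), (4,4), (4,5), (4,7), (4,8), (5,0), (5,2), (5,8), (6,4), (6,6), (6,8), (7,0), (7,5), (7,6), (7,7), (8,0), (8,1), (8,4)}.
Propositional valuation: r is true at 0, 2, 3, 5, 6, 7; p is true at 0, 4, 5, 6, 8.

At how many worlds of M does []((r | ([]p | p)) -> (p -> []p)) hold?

0

Recall that []ψ holds at a world iff ψ holds at every accessible world, and <>ψ holds iff ψ holds at some accessible world.
Let φ = []((r | ([]p | p)) -> (p -> []p)). Evaluate φ at each world:
  0 (successors {3, 5, 7}): φ is false.
  1 (successors {0, 2, 3, 5, 7}): φ is false.
  2 (successors {0, 8}): φ is false.
  3 (successors {1, 3, 4, 5, 6}): φ is false.
  4 (successors {3, 4, 5, 7, 8}): φ is false.
  5 (successors {0, 2, 8}): φ is false.
  6 (successors {4, 6, 8}): φ is false.
  7 (successors {0, 5, 6, 7}): φ is false.
  8 (successors {0, 1, 4}): φ is false.
For instance, at 6:
  At 6: []((r | ([]p | p)) -> (p -> []p)) requires (r | ([]p | p)) -> (p -> []p) at every successor {4, 6, 8}.
    (r | ([]p | p)) -> (p -> []p) fails at 4, so []((r | ([]p | p)) -> (p -> []p)) is false at 6.
      At 4: r | ([]p | p) is true, p -> []p is false, so (r | ([]p | p)) -> (p -> []p) is false.
Satisfying worlds: none.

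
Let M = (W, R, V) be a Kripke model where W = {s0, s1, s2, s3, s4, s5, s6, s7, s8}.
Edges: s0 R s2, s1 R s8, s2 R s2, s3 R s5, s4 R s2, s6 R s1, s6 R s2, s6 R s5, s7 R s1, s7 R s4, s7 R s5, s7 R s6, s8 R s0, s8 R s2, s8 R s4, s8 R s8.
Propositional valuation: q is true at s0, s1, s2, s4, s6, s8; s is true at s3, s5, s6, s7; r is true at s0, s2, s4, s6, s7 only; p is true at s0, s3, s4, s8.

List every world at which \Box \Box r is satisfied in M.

s0, s2, s3, s4, s5

Let φ = \Box \Box r. Evaluate φ at each world:
  s0 (successors {s2}): φ is true.
  s1 (successors {s8}): φ is false.
  s2 (successors {s2}): φ is true.
  s3 (successors {s5}): φ is true.
  s4 (successors {s2}): φ is true.
  s5 (successors ∅): φ is true.
  s6 (successors {s1, s2, s5}): φ is false.
  s7 (successors {s1, s4, s5, s6}): φ is false.
  s8 (successors {s0, s2, s4, s8}): φ is false.
For instance, at s6:
  At s6: \Box \Box r requires \Box r at every successor {s1, s2, s5}.
    \Box r fails at s1, so \Box \Box r is false at s6.
      At s1: \Box r requires r at every successor {s8}.
        r fails at s8, so \Box r is false at s1.
Satisfying worlds: {s0, s2, s3, s4, s5}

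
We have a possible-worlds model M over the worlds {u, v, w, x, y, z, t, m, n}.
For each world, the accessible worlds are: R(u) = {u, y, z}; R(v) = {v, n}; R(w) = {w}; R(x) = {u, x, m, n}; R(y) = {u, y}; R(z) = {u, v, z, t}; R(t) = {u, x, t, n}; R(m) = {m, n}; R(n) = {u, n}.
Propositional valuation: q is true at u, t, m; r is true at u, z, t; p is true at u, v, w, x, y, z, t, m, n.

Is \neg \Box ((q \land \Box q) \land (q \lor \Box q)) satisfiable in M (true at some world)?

Yes

Let φ = \neg \Box ((q \land \Box q) \land (q \lor \Box q)). Evaluate φ at each world:
  u (successors {u, y, z}): φ is true.
  v (successors {v, n}): φ is true.
  w (successors {w}): φ is true.
  x (successors {u, x, m, n}): φ is true.
  y (successors {u, y}): φ is true.
  z (successors {u, v, z, t}): φ is true.
  t (successors {u, x, t, n}): φ is true.
  m (successors {m, n}): φ is true.
  n (successors {u, n}): φ is true.
Detail at u (witness):
  At u: \Box ((q \land \Box q) \land (q \lor \Box q)) is false, so \neg \Box ((q \land \Box q) \land (q \lor \Box q)) is true.
    At u: \Box ((q \land \Box q) \land (q \lor \Box q)) requires (q \land \Box q) \land (q \lor \Box q) at every successor {u, y, z}.
      (q \land \Box q) \land (q \lor \Box q) fails at u, so \Box ((q \land \Box q) \land (q \lor \Box q)) is false at u.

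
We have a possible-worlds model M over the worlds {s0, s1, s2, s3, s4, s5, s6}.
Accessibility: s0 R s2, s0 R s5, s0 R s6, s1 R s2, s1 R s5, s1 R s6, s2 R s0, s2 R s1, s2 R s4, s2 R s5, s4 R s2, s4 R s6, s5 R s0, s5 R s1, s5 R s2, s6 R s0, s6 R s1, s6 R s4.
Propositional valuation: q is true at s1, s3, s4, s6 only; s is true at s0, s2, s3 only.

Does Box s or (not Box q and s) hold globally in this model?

No

Let φ = Box s or (not Box q and s). Evaluate φ at each world:
  s0 (successors {s2, s5, s6}): φ is true.
  s1 (successors {s2, s5, s6}): φ is false.
  s2 (successors {s0, s1, s4, s5}): φ is true.
  s3 (successors ∅): φ is true.
  s4 (successors {s2, s6}): φ is false.
  s5 (successors {s0, s1, s2}): φ is false.
  s6 (successors {s0, s1, s4}): φ is false.
Detail at s1 (counterexample):
  At s1: Box s is false, not Box q and s is false, so Box s or (not Box q and s) is false.
    At s1: Box s requires s at every successor {s2, s5, s6}.
      s fails at s5, so Box s is false at s1.
    At s1: not Box q is true, s is false, so not Box q and s is false.
      At s1: Box q is false, so not Box q is true.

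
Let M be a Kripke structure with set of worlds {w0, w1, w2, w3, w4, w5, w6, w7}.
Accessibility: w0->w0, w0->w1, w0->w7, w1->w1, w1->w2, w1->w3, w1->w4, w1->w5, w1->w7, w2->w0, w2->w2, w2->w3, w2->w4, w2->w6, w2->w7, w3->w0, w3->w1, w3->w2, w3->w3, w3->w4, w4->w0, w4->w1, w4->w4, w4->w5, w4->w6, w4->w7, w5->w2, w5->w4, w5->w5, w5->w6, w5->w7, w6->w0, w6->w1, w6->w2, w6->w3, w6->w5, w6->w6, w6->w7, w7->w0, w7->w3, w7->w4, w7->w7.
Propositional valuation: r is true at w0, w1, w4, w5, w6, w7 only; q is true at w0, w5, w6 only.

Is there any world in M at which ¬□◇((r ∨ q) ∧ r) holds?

No

Let φ = ¬□◇((r ∨ q) ∧ r). Evaluate φ at each world:
  w0 (successors {w0, w1, w7}): φ is false.
  w1 (successors {w1, w2, w3, w4, w5, w7}): φ is false.
  w2 (successors {w0, w2, w3, w4, w6, w7}): φ is false.
  w3 (successors {w0, w1, w2, w3, w4}): φ is false.
  w4 (successors {w0, w1, w4, w5, w6, w7}): φ is false.
  w5 (successors {w2, w4, w5, w6, w7}): φ is false.
  w6 (successors {w0, w1, w2, w3, w5, w6, w7}): φ is false.
  w7 (successors {w0, w3, w4, w7}): φ is false.
For instance, at w0:
  At w0: □◇((r ∨ q) ∧ r) is true, so ¬□◇((r ∨ q) ∧ r) is false.
    At w0: □◇((r ∨ q) ∧ r) requires ◇((r ∨ q) ∧ r) at every successor {w0, w1, w7}.
      At w0: ◇((r ∨ q) ∧ r) is true.
      At w1: ◇((r ∨ q) ∧ r) is true.
      At w7: ◇((r ∨ q) ∧ r) is true.
    So □◇((r ∨ q) ∧ r) is true at w0.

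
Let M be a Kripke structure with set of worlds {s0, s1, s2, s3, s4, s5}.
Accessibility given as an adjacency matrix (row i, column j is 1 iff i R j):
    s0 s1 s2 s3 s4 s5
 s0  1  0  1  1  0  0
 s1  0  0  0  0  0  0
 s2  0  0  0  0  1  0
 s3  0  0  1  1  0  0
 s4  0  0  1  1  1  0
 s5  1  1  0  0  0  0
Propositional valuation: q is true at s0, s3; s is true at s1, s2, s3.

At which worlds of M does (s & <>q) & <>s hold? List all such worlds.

Let φ = (s & <>q) & <>s. Evaluate φ at each world:
  s0 (successors {s0, s2, s3}): φ is false.
  s1 (successors ∅): φ is false.
  s2 (successors {s4}): φ is false.
  s3 (successors {s2, s3}): φ is true.
  s4 (successors {s2, s3, s4}): φ is false.
  s5 (successors {s0, s1}): φ is false.
For instance, at s5:
  At s5: s & <>q is false, <>s is true, so (s & <>q) & <>s is false.
    At s5: s is false, <>q is true, so s & <>q is false.
      At s5: <>q requires q at some successor in {s0, s1}.
        q holds at s0, so <>q is true at s5.
    At s5: <>s requires s at some successor in {s0, s1}.
      s holds at s1, so <>s is true at s5.
Satisfying worlds: {s3}

s3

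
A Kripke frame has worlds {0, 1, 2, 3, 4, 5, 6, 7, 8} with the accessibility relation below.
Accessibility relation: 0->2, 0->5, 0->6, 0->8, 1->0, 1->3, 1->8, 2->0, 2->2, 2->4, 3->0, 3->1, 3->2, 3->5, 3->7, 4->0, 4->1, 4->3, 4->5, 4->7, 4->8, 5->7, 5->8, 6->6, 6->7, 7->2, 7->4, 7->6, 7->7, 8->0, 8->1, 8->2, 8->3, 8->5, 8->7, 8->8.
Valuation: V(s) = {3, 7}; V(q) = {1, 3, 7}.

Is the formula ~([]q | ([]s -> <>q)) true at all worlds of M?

Let φ = ~([]q | ([]s -> <>q)). Evaluate φ at each world:
  0 (successors {2, 5, 6, 8}): φ is false.
  1 (successors {0, 3, 8}): φ is false.
  2 (successors {0, 2, 4}): φ is false.
  3 (successors {0, 1, 2, 5, 7}): φ is false.
  4 (successors {0, 1, 3, 5, 7, 8}): φ is false.
  5 (successors {7, 8}): φ is false.
  6 (successors {6, 7}): φ is false.
  7 (successors {2, 4, 6, 7}): φ is false.
  8 (successors {0, 1, 2, 3, 5, 7, 8}): φ is false.
Detail at 0 (counterexample):
  At 0: []q | ([]s -> <>q) is true, so ~([]q | ([]s -> <>q)) is false.
    At 0: []q is false, []s -> <>q is true, so []q | ([]s -> <>q) is true.
      At 0: []q requires q at every successor {2, 5, 6, 8}.
        q fails at 2, so []q is false at 0.
      At 0: []s is false, <>q is false, so []s -> <>q is true.

No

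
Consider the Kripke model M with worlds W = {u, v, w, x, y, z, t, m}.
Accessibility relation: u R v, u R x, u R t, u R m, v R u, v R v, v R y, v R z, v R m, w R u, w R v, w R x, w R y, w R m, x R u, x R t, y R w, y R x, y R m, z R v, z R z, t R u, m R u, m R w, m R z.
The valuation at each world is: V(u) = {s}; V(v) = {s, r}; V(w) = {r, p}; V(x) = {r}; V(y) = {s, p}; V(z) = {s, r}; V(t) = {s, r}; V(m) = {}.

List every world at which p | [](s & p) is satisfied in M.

w, y

Recall that []ψ holds at a world iff ψ holds at every accessible world, and <>ψ holds iff ψ holds at some accessible world.
Let φ = p | [](s & p). Evaluate φ at each world:
  u (successors {v, x, t, m}): φ is false.
  v (successors {u, v, y, z, m}): φ is false.
  w (successors {u, v, x, y, m}): φ is true.
  x (successors {u, t}): φ is false.
  y (successors {w, x, m}): φ is true.
  z (successors {v, z}): φ is false.
  t (successors {u}): φ is false.
  m (successors {u, w, z}): φ is false.
For instance, at y:
  At y: p is true, [](s & p) is false, so p | [](s & p) is true.
    At y: [](s & p) requires s & p at every successor {w, x, m}.
      s & p fails at w, so [](s & p) is false at y.
Satisfying worlds: {w, y}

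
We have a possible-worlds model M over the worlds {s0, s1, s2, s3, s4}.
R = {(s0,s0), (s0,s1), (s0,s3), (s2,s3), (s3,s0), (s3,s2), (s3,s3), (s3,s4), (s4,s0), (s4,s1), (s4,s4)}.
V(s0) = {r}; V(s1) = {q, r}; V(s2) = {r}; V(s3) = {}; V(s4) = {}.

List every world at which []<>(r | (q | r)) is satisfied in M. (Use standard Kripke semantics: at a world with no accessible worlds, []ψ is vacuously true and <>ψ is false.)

s1, s2

Let φ = []<>(r | (q | r)). Evaluate φ at each world:
  s0 (successors {s0, s1, s3}): φ is false.
  s1 (successors ∅): φ is true.
  s2 (successors {s3}): φ is true.
  s3 (successors {s0, s2, s3, s4}): φ is false.
  s4 (successors {s0, s1, s4}): φ is false.
For instance, at s4:
  At s4: []<>(r | (q | r)) requires <>(r | (q | r)) at every successor {s0, s1, s4}.
    <>(r | (q | r)) fails at s1, so []<>(r | (q | r)) is false at s4.
      At s1: no accessible worlds, so <>(r | (q | r)) is false.
Satisfying worlds: {s1, s2}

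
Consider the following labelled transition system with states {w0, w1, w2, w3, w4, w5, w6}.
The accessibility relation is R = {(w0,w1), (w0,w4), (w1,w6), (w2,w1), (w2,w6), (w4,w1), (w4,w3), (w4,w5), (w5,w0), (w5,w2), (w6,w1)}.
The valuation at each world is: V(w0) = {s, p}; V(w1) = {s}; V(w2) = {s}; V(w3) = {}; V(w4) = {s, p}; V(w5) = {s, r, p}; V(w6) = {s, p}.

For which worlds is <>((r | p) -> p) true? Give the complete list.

Recall that <>ψ holds at a world iff ψ holds at some accessible world.
Let φ = <>((r | p) -> p). Evaluate φ at each world:
  w0 (successors {w1, w4}): φ is true.
  w1 (successors {w6}): φ is true.
  w2 (successors {w1, w6}): φ is true.
  w3 (successors ∅): φ is false.
  w4 (successors {w1, w3, w5}): φ is true.
  w5 (successors {w0, w2}): φ is true.
  w6 (successors {w1}): φ is true.
For instance, at w2:
  At w2: <>((r | p) -> p) requires (r | p) -> p at some successor in {w1, w6}.
    (r | p) -> p holds at w1, so <>((r | p) -> p) is true at w2.
Satisfying worlds: {w0, w1, w2, w4, w5, w6}

w0, w1, w2, w4, w5, w6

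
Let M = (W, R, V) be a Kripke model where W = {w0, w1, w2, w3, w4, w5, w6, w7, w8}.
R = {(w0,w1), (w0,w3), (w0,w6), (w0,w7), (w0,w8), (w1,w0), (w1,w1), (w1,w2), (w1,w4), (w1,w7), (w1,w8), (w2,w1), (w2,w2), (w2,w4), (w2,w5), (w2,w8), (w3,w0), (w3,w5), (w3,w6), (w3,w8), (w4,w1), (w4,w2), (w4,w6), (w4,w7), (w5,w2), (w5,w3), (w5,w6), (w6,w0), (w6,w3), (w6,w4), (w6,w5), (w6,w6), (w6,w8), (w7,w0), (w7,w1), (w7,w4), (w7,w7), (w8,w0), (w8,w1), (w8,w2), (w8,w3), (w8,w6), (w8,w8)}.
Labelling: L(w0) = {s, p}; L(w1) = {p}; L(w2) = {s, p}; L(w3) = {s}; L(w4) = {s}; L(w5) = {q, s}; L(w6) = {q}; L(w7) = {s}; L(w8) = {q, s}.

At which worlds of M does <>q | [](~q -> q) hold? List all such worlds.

Recall that []ψ holds at a world iff ψ holds at every accessible world, and <>ψ holds iff ψ holds at some accessible world.
Let φ = <>q | [](~q -> q). Evaluate φ at each world:
  w0 (successors {w1, w3, w6, w7, w8}): φ is true.
  w1 (successors {w0, w1, w2, w4, w7, w8}): φ is true.
  w2 (successors {w1, w2, w4, w5, w8}): φ is true.
  w3 (successors {w0, w5, w6, w8}): φ is true.
  w4 (successors {w1, w2, w6, w7}): φ is true.
  w5 (successors {w2, w3, w6}): φ is true.
  w6 (successors {w0, w3, w4, w5, w6, w8}): φ is true.
  w7 (successors {w0, w1, w4, w7}): φ is false.
  w8 (successors {w0, w1, w2, w3, w6, w8}): φ is true.
For instance, at w4:
  At w4: <>q is true, [](~q -> q) is false, so <>q | [](~q -> q) is true.
    At w4: <>q requires q at some successor in {w1, w2, w6, w7}.
      q holds at w6, so <>q is true at w4.
    At w4: [](~q -> q) requires ~q -> q at every successor {w1, w2, w6, w7}.
      ~q -> q fails at w1, so [](~q -> q) is false at w4.
Satisfying worlds: {w0, w1, w2, w3, w4, w5, w6, w8}

w0, w1, w2, w3, w4, w5, w6, w8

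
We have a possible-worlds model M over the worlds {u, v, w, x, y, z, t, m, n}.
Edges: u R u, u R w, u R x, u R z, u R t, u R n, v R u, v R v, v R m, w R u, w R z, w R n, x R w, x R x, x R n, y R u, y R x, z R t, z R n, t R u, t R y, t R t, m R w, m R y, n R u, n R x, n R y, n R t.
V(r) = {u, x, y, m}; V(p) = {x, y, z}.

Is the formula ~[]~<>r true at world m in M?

Recall that []ψ holds at a world iff ψ holds at every accessible world, and <>ψ holds iff ψ holds at some accessible world.
At m: []~<>r is false, so ~[]~<>r is true.
  At m: []~<>r requires ~<>r at every successor {w, y}.
    ~<>r fails at w, so []~<>r is false at m.
      At w: <>r is true, so ~<>r is false.

Yes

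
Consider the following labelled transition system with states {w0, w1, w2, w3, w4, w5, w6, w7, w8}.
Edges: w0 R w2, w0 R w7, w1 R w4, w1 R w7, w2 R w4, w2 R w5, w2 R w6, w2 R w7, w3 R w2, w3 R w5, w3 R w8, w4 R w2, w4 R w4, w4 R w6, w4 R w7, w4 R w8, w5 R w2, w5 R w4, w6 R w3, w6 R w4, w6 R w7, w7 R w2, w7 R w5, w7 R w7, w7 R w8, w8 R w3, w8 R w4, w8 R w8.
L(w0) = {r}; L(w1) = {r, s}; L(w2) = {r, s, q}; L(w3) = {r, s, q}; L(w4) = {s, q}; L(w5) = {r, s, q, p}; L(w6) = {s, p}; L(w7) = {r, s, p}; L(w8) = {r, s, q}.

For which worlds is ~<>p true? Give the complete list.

Recall that <>ψ holds at a world iff ψ holds at some accessible world.
Let φ = ~<>p. Evaluate φ at each world:
  w0 (successors {w2, w7}): φ is false.
  w1 (successors {w4, w7}): φ is false.
  w2 (successors {w4, w5, w6, w7}): φ is false.
  w3 (successors {w2, w5, w8}): φ is false.
  w4 (successors {w2, w4, w6, w7, w8}): φ is false.
  w5 (successors {w2, w4}): φ is true.
  w6 (successors {w3, w4, w7}): φ is false.
  w7 (successors {w2, w5, w7, w8}): φ is false.
  w8 (successors {w3, w4, w8}): φ is true.
For instance, at w3:
  At w3: <>p is true, so ~<>p is false.
    At w3: <>p requires p at some successor in {w2, w5, w8}.
      p holds at w5, so <>p is true at w3.
Satisfying worlds: {w5, w8}

w5, w8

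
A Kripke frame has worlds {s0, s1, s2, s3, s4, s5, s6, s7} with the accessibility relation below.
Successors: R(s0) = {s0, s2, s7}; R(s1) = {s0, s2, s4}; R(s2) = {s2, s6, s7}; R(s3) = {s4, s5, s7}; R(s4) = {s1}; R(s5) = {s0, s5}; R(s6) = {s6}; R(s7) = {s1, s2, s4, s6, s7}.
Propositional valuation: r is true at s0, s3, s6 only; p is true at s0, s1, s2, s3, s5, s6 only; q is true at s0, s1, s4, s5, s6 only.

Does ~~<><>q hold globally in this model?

Yes

Let φ = ~~<><>q. Evaluate φ at each world:
  s0 (successors {s0, s2, s7}): φ is true.
  s1 (successors {s0, s2, s4}): φ is true.
  s2 (successors {s2, s6, s7}): φ is true.
  s3 (successors {s4, s5, s7}): φ is true.
  s4 (successors {s1}): φ is true.
  s5 (successors {s0, s5}): φ is true.
  s6 (successors {s6}): φ is true.
  s7 (successors {s1, s2, s4, s6, s7}): φ is true.
For instance, at s6:
  At s6: ~<><>q is false, so ~~<><>q is true.
    At s6: <><>q is true, so ~<><>q is false.
      At s6: <><>q requires <>q at some successor in {s6}.
        <>q holds at s6, so <><>q is true at s6.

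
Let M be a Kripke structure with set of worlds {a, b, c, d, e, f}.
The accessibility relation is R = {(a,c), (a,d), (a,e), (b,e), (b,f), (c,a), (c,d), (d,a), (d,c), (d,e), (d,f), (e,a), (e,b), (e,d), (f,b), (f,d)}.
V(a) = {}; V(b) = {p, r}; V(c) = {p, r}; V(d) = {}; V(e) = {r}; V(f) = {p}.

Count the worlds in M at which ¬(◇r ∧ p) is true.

Let φ = ¬(◇r ∧ p). Evaluate φ at each world:
  a (successors {c, d, e}): φ is true.
  b (successors {e, f}): φ is false.
  c (successors {a, d}): φ is true.
  d (successors {a, c, e, f}): φ is true.
  e (successors {a, b, d}): φ is true.
  f (successors {b, d}): φ is false.
For instance, at d:
  At d: ◇r ∧ p is false, so ¬(◇r ∧ p) is true.
    At d: ◇r is true, p is false, so ◇r ∧ p is false.
      At d: ◇r requires r at some successor in {a, c, e, f}.
        r holds at c, so ◇r is true at d.
Satisfying worlds: {a, c, d, e}

4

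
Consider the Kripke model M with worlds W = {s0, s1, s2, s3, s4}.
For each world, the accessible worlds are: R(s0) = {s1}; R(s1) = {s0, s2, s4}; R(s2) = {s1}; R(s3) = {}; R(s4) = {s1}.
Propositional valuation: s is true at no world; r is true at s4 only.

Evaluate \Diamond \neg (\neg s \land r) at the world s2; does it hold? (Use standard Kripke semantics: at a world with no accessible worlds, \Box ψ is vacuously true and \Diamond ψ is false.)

Yes

At s2: \Diamond \neg (\neg s \land r) requires \neg (\neg s \land r) at some successor in {s1}.
  \neg (\neg s \land r) holds at s1, so \Diamond \neg (\neg s \land r) is true at s2.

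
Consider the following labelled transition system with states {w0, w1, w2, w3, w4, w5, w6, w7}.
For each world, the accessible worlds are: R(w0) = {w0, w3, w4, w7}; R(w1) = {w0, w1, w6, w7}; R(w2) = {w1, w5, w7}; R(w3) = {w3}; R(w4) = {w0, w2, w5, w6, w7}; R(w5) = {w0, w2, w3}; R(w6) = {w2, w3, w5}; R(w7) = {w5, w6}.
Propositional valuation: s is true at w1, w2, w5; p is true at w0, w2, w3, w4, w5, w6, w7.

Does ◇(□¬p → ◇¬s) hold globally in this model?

Recall that □ψ holds at a world iff ψ holds at every accessible world, and ◇ψ holds iff ψ holds at some accessible world.
Let φ = ◇(□¬p → ◇¬s). Evaluate φ at each world:
  w0 (successors {w0, w3, w4, w7}): φ is true.
  w1 (successors {w0, w1, w6, w7}): φ is true.
  w2 (successors {w1, w5, w7}): φ is true.
  w3 (successors {w3}): φ is true.
  w4 (successors {w0, w2, w5, w6, w7}): φ is true.
  w5 (successors {w0, w2, w3}): φ is true.
  w6 (successors {w2, w3, w5}): φ is true.
  w7 (successors {w5, w6}): φ is true.
For instance, at w6:
  At w6: ◇(□¬p → ◇¬s) requires □¬p → ◇¬s at some successor in {w2, w3, w5}.
    □¬p → ◇¬s holds at w2, so ◇(□¬p → ◇¬s) is true at w6.
      At w2: □¬p is false, ◇¬s is true, so □¬p → ◇¬s is true.

Yes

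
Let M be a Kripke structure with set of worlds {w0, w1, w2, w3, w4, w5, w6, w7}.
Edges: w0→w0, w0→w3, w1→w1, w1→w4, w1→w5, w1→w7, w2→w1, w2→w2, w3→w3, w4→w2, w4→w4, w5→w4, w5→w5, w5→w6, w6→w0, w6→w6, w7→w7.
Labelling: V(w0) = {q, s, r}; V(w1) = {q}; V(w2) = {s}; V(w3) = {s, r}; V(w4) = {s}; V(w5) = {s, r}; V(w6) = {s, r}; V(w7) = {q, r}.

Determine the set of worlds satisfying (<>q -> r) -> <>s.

Let φ = (<>q -> r) -> <>s. Evaluate φ at each world:
  w0 (successors {w0, w3}): φ is true.
  w1 (successors {w1, w4, w5, w7}): φ is true.
  w2 (successors {w1, w2}): φ is true.
  w3 (successors {w3}): φ is true.
  w4 (successors {w2, w4}): φ is true.
  w5 (successors {w4, w5, w6}): φ is true.
  w6 (successors {w0, w6}): φ is true.
  w7 (successors {w7}): φ is false.
For instance, at w4:
  At w4: <>q -> r is true, <>s is true, so (<>q -> r) -> <>s is true.
    At w4: <>q is false, r is false, so <>q -> r is true.
      At w4: <>q requires q at some successor in {w2, w4}.
        At w2: q is false.
        At w4: q is false.
      So <>q is false at w4.
    At w4: <>s requires s at some successor in {w2, w4}.
      s holds at w2, so <>s is true at w4.
Satisfying worlds: {w0, w1, w2, w3, w4, w5, w6}

w0, w1, w2, w3, w4, w5, w6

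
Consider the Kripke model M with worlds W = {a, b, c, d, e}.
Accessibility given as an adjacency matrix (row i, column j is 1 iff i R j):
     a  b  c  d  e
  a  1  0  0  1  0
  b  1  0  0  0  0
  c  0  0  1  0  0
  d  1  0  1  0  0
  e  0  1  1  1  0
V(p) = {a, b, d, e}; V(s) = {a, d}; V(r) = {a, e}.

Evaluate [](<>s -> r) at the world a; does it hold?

No

Recall that []ψ holds at a world iff ψ holds at every accessible world, and <>ψ holds iff ψ holds at some accessible world.
At a: [](<>s -> r) requires <>s -> r at every successor {a, d}.
  <>s -> r fails at d, so [](<>s -> r) is false at a.
    At d: <>s is true, r is false, so <>s -> r is false.
      At d: <>s requires s at some successor in {a, c}.
        s holds at a, so <>s is true at d.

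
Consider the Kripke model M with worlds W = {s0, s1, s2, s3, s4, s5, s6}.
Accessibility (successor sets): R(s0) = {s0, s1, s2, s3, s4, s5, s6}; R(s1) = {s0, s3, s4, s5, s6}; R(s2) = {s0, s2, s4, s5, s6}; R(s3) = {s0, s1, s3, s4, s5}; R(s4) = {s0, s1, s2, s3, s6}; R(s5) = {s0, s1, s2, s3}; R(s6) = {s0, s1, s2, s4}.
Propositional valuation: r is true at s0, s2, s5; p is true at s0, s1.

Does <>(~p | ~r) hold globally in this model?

Yes

Recall that <>ψ holds at a world iff ψ holds at some accessible world.
Let φ = <>(~p | ~r). Evaluate φ at each world:
  s0 (successors {s0, s1, s2, s3, s4, s5, s6}): φ is true.
  s1 (successors {s0, s3, s4, s5, s6}): φ is true.
  s2 (successors {s0, s2, s4, s5, s6}): φ is true.
  s3 (successors {s0, s1, s3, s4, s5}): φ is true.
  s4 (successors {s0, s1, s2, s3, s6}): φ is true.
  s5 (successors {s0, s1, s2, s3}): φ is true.
  s6 (successors {s0, s1, s2, s4}): φ is true.
For instance, at s2:
  At s2: <>(~p | ~r) requires ~p | ~r at some successor in {s0, s2, s4, s5, s6}.
    ~p | ~r holds at s2, so <>(~p | ~r) is true at s2.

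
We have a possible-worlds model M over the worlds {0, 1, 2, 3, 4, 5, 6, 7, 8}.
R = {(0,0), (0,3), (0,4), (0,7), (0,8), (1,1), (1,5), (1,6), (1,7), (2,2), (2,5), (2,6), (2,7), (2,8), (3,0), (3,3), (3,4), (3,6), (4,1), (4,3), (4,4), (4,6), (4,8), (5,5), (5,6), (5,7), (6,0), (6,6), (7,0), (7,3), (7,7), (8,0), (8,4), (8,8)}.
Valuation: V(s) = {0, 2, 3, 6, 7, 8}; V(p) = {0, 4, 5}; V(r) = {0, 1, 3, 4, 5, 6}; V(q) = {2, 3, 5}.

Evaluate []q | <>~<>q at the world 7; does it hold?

At 7: []q is false, <>~<>q is false, so []q | <>~<>q is false.
  At 7: []q requires q at every successor {0, 3, 7}.
    q fails at 0, so []q is false at 7.
  At 7: <>~<>q requires ~<>q at some successor in {0, 3, 7}.
    At 0: ~<>q is false.
    At 3: ~<>q is false.
    At 7: ~<>q is false.
  So <>~<>q is false at 7.

No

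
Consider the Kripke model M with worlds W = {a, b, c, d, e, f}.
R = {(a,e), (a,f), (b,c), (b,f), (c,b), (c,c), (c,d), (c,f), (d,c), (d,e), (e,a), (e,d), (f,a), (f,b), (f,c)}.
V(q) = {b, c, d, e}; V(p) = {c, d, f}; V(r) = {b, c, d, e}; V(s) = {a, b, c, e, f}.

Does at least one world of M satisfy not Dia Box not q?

Let φ = not Dia Box not q. Evaluate φ at each world:
  a (successors {e, f}): φ is true.
  b (successors {c, f}): φ is true.
  c (successors {b, c, d, f}): φ is true.
  d (successors {c, e}): φ is true.
  e (successors {a, d}): φ is true.
  f (successors {a, b, c}): φ is true.
Detail at a (witness):
  At a: Dia Box not q is false, so not Dia Box not q is true.
    At a: Dia Box not q requires Box not q at some successor in {e, f}.
      At e: Box not q is false.
      At f: Box not q is false.
    So Dia Box not q is false at a.

Yes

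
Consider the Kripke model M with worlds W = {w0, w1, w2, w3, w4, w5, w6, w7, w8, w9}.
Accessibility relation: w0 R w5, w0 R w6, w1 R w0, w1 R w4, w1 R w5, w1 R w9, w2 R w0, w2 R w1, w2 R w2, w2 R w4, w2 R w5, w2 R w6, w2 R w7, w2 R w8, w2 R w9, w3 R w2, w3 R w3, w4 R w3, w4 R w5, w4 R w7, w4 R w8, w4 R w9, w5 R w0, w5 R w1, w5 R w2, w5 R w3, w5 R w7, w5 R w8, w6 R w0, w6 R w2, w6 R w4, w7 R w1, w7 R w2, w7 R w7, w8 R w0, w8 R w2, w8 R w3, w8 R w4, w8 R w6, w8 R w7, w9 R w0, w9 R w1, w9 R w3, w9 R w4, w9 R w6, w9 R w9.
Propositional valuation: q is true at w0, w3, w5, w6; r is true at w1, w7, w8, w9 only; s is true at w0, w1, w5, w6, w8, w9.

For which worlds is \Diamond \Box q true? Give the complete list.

w1, w2, w5, w6, w8, w9

Let φ = \Diamond \Box q. Evaluate φ at each world:
  w0 (successors {w5, w6}): φ is false.
  w1 (successors {w0, w4, w5, w9}): φ is true.
  w2 (successors {w0, w1, w2, w4, w5, w6, w7, w8, w9}): φ is true.
  w3 (successors {w2, w3}): φ is false.
  w4 (successors {w3, w5, w7, w8, w9}): φ is false.
  w5 (successors {w0, w1, w2, w3, w7, w8}): φ is true.
  w6 (successors {w0, w2, w4}): φ is true.
  w7 (successors {w1, w2, w7}): φ is false.
  w8 (successors {w0, w2, w3, w4, w6, w7}): φ is true.
  w9 (successors {w0, w1, w3, w4, w6, w9}): φ is true.
For instance, at w7:
  At w7: \Diamond \Box q requires \Box q at some successor in {w1, w2, w7}.
    At w1: \Box q is false.
    At w2: \Box q is false.
    At w7: \Box q is false.
  So \Diamond \Box q is false at w7.
Satisfying worlds: {w1, w2, w5, w6, w8, w9}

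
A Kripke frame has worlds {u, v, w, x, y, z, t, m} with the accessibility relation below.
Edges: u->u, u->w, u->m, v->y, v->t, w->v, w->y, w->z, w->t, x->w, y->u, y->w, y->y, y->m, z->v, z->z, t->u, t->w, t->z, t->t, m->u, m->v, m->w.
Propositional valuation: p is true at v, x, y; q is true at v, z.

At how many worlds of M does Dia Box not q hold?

7

Let φ = Dia Box not q. Evaluate φ at each world:
  u (successors {u, w, m}): φ is true.
  v (successors {y, t}): φ is true.
  w (successors {v, y, z, t}): φ is true.
  x (successors {w}): φ is false.
  y (successors {u, w, y, m}): φ is true.
  z (successors {v, z}): φ is true.
  t (successors {u, w, z, t}): φ is true.
  m (successors {u, v, w}): φ is true.
For instance, at m:
  At m: Dia Box not q requires Box not q at some successor in {u, v, w}.
    Box not q holds at u, so Dia Box not q is true at m.
      At u: Box not q requires not q at every successor {u, w, m}.
        At u: not q is true.
        At w: not q is true.
        At m: not q is true.
      So Box not q is true at u.
Satisfying worlds: {u, v, w, y, z, t, m}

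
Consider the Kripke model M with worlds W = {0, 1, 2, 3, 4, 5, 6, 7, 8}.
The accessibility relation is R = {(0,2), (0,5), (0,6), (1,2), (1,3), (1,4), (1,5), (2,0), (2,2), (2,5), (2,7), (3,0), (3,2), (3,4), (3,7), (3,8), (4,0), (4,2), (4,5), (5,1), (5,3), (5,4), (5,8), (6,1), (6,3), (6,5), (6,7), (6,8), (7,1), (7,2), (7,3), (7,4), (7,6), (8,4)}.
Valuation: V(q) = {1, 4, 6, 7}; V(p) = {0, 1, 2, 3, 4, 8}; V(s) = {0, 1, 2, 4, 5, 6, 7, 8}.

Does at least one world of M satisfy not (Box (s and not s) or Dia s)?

Let φ = not (Box (s and not s) or Dia s). Evaluate φ at each world:
  0 (successors {2, 5, 6}): φ is false.
  1 (successors {2, 3, 4, 5}): φ is false.
  2 (successors {0, 2, 5, 7}): φ is false.
  3 (successors {0, 2, 4, 7, 8}): φ is false.
  4 (successors {0, 2, 5}): φ is false.
  5 (successors {1, 3, 4, 8}): φ is false.
  6 (successors {1, 3, 5, 7, 8}): φ is false.
  7 (successors {1, 2, 3, 4, 6}): φ is false.
  8 (successors {4}): φ is false.
For instance, at 0:
  At 0: Box (s and not s) or Dia s is true, so not (Box (s and not s) or Dia s) is false.
    At 0: Box (s and not s) is false, Dia s is true, so Box (s and not s) or Dia s is true.
      At 0: Box (s and not s) requires s and not s at every successor {2, 5, 6}.
        s and not s fails at 2, so Box (s and not s) is false at 0.
      At 0: Dia s requires s at some successor in {2, 5, 6}.
        s holds at 2, so Dia s is true at 0.

No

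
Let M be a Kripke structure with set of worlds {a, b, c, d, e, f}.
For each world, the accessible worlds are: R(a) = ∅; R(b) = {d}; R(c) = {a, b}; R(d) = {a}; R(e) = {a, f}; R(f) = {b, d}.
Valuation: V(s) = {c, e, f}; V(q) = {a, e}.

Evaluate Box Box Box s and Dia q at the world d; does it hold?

Yes

At d: Box Box Box s is true, Dia q is true, so Box Box Box s and Dia q is true.
  At d: Box Box Box s requires Box Box s at every successor {a}.
      At a: no accessible worlds, so Box Box s holds vacuously.
  So Box Box Box s is true at d.
  At d: Dia q requires q at some successor in {a}.
    q holds at a, so Dia q is true at d.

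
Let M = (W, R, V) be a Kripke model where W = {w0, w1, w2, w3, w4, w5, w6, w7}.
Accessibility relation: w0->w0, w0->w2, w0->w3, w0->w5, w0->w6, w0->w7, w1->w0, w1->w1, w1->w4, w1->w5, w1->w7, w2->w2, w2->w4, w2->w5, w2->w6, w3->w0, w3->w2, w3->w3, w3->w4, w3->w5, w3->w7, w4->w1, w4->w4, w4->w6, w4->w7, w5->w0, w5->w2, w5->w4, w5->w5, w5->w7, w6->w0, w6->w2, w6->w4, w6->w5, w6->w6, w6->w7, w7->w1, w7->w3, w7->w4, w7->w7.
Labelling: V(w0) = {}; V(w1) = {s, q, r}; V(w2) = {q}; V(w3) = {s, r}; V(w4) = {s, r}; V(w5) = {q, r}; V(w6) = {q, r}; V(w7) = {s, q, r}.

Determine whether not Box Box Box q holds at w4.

At w4: Box Box Box q is false, so not Box Box Box q is true.
  At w4: Box Box Box q requires Box Box q at every successor {w1, w4, w6, w7}.
    Box Box q fails at w1, so Box Box Box q is false at w4.
      At w1: Box Box q requires Box q at every successor {w0, w1, w4, w5, w7}.
        Box q fails at w0, so Box Box q is false at w1.

Yes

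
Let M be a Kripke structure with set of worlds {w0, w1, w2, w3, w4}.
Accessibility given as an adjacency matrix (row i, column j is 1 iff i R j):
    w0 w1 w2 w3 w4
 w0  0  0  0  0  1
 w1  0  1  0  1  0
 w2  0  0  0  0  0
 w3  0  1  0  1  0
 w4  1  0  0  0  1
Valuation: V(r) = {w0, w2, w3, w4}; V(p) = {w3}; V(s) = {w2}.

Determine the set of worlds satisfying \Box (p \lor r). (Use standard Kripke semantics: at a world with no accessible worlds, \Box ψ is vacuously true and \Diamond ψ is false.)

w0, w2, w4

Let φ = \Box (p \lor r). Evaluate φ at each world:
  w0 (successors {w4}): φ is true.
  w1 (successors {w1, w3}): φ is false.
  w2 (successors ∅): φ is true.
  w3 (successors {w1, w3}): φ is false.
  w4 (successors {w0, w4}): φ is true.
For instance, at w1:
  At w1: \Box (p \lor r) requires p \lor r at every successor {w1, w3}.
    p \lor r fails at w1, so \Box (p \lor r) is false at w1.
Satisfying worlds: {w0, w2, w4}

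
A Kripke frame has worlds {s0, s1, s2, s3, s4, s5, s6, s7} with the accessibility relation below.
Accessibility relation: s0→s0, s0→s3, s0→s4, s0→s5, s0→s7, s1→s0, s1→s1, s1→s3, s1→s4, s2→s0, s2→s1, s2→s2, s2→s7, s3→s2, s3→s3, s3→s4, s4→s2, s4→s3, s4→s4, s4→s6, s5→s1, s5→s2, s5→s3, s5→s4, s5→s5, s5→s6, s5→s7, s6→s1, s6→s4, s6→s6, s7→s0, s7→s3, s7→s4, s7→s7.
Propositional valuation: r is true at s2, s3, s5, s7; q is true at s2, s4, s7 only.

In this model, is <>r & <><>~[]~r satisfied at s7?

Recall that []ψ holds at a world iff ψ holds at every accessible world, and <>ψ holds iff ψ holds at some accessible world.
At s7: <>r is true, <><>~[]~r is true, so <>r & <><>~[]~r is true.
  At s7: <>r requires r at some successor in {s0, s3, s4, s7}.
    r holds at s3, so <>r is true at s7.
  At s7: <><>~[]~r requires <>~[]~r at some successor in {s0, s3, s4, s7}.
    <>~[]~r holds at s0, so <><>~[]~r is true at s7.
      At s0: <>~[]~r requires ~[]~r at some successor in {s0, s3, s4, s5, s7}.
        ~[]~r holds at s0, so <>~[]~r is true at s0.

Yes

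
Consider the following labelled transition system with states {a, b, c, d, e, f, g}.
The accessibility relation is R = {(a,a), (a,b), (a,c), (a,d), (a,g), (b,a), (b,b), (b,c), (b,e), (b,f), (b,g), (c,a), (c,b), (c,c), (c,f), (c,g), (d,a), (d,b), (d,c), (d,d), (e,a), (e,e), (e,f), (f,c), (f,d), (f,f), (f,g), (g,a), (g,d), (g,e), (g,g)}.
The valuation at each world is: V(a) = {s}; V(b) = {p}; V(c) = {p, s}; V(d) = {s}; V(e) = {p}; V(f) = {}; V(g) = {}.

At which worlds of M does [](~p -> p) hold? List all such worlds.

none

Recall that []ψ holds at a world iff ψ holds at every accessible world, and <>ψ holds iff ψ holds at some accessible world.
Let φ = [](~p -> p). Evaluate φ at each world:
  a (successors {a, b, c, d, g}): φ is false.
  b (successors {a, b, c, e, f, g}): φ is false.
  c (successors {a, b, c, f, g}): φ is false.
  d (successors {a, b, c, d}): φ is false.
  e (successors {a, e, f}): φ is false.
  f (successors {c, d, f, g}): φ is false.
  g (successors {a, d, e, g}): φ is false.
For instance, at f:
  At f: [](~p -> p) requires ~p -> p at every successor {c, d, f, g}.
    ~p -> p fails at d, so [](~p -> p) is false at f.
Satisfying worlds: none.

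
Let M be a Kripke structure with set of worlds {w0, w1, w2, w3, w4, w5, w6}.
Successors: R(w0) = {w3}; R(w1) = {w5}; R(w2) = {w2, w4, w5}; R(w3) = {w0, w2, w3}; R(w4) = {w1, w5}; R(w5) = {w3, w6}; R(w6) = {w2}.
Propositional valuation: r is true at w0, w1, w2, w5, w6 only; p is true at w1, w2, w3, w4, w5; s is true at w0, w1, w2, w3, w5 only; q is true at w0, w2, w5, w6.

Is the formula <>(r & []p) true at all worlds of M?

Let φ = <>(r & []p). Evaluate φ at each world:
  w0 (successors {w3}): φ is false.
  w1 (successors {w5}): φ is false.
  w2 (successors {w2, w4, w5}): φ is true.
  w3 (successors {w0, w2, w3}): φ is true.
  w4 (successors {w1, w5}): φ is true.
  w5 (successors {w3, w6}): φ is true.
  w6 (successors {w2}): φ is true.
Detail at w0 (counterexample):
  At w0: <>(r & []p) requires r & []p at some successor in {w3}.
    At w3: r & []p is false.
  So <>(r & []p) is false at w0.

No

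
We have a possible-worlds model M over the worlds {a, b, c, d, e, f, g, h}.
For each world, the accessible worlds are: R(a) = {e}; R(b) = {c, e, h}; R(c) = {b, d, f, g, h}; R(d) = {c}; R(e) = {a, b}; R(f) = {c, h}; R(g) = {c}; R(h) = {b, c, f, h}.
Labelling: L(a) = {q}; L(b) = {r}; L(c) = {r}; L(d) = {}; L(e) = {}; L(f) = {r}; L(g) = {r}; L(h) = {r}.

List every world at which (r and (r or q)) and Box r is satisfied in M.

f, g, h

Let φ = (r and (r or q)) and Box r. Evaluate φ at each world:
  a (successors {e}): φ is false.
  b (successors {c, e, h}): φ is false.
  c (successors {b, d, f, g, h}): φ is false.
  d (successors {c}): φ is false.
  e (successors {a, b}): φ is false.
  f (successors {c, h}): φ is true.
  g (successors {c}): φ is true.
  h (successors {b, c, f, h}): φ is true.
For instance, at g:
  At g: r and (r or q) is true, Box r is true, so (r and (r or q)) and Box r is true.
    At g: Box r requires r at every successor {c}.
      At c: r is true.
    So Box r is true at g.
Satisfying worlds: {f, g, h}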